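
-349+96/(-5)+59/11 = -362.84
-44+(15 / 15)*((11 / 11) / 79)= -3475 / 79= -43.99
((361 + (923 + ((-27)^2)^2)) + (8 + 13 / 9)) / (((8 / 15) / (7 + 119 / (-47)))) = 419528375 / 94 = 4463067.82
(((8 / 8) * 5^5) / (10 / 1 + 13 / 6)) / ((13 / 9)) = 168750 / 949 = 177.82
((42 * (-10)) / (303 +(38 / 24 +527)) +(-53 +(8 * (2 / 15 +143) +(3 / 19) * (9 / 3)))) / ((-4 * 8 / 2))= -1552882373 / 22752120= -68.25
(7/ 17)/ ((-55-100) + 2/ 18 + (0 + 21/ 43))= -2709/ 1015801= -0.00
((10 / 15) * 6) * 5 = 20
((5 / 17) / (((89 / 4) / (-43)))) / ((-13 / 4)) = 3440 / 19669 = 0.17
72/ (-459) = -8/ 51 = -0.16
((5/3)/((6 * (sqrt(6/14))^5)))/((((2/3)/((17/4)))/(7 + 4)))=45815 * sqrt(21)/1296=162.00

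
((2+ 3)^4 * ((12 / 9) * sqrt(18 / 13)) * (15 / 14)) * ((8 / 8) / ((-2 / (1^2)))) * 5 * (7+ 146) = -7171875 * sqrt(26) / 91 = -401862.97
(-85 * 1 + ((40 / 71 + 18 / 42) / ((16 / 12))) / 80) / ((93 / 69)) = -310889183 / 4930240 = -63.06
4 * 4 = 16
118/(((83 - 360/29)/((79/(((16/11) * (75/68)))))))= 25276603/307050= 82.32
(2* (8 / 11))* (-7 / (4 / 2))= -56 / 11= -5.09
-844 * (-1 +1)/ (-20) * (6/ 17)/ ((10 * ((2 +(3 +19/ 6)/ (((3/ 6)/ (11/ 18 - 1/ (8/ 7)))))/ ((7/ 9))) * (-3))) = 0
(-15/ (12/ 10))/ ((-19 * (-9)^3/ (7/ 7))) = -25/ 27702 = -0.00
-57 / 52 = -1.10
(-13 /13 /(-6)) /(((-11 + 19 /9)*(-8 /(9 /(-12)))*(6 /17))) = -51 /10240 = -0.00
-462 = -462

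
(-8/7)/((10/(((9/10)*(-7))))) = 18/25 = 0.72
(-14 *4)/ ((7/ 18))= -144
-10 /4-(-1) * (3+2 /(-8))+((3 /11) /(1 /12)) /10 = 127 /220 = 0.58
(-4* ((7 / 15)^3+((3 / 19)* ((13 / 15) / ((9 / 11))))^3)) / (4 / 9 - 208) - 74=-2399895939844 / 32431924125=-74.00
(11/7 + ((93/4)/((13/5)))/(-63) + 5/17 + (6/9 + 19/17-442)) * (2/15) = -129209/2210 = -58.47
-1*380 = -380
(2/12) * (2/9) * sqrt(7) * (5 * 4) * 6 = 40 * sqrt(7)/9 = 11.76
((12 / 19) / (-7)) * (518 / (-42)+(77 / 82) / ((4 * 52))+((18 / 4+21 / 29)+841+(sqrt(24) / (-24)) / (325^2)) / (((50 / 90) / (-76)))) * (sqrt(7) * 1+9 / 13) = (9+13 * sqrt(7)) * (6979230959033125 - 6506208 * sqrt(6)) / 8685674725000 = 34869.15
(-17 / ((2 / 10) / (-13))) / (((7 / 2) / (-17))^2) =1277380 / 49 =26068.98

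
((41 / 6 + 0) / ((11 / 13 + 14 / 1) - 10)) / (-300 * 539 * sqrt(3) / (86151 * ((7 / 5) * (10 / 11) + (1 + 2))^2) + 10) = 315019971999733 * sqrt(3) / 217232895084262686 + 2144849268631445597 / 15206302655898388020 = 0.14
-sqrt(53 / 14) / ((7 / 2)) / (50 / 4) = -2 * sqrt(742) / 1225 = -0.04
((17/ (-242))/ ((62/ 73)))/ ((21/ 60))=-6205/ 26257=-0.24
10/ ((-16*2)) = -5/ 16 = -0.31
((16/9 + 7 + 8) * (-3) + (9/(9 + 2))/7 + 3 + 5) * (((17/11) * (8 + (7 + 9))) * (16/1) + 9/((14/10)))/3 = -150151544/17787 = -8441.65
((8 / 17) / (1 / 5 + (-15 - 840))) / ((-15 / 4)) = 16 / 108987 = 0.00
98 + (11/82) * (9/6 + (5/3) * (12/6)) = 48535/492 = 98.65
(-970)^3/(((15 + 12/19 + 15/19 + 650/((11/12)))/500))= -5960895531250/9477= -628985494.49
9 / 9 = 1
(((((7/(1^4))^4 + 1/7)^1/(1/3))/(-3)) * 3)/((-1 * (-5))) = -50424/35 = -1440.69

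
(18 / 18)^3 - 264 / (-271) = 535 / 271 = 1.97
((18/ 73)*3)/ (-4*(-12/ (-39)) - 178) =-351/ 85045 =-0.00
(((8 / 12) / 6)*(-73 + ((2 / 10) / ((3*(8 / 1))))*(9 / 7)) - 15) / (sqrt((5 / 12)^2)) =-58237 / 1050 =-55.46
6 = 6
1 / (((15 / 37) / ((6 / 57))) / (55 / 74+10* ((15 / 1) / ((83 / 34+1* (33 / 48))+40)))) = 732881 / 668667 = 1.10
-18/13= -1.38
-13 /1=-13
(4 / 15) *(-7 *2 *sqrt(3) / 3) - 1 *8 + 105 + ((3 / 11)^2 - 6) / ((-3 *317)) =3720868 / 38357 - 56 *sqrt(3) / 45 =94.85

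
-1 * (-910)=910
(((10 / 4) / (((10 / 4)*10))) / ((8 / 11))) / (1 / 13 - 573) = -143 / 595840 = -0.00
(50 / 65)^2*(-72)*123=-885600 / 169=-5240.24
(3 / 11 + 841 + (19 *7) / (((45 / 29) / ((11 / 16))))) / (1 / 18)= 7129577 / 440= 16203.58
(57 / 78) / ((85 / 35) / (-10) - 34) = -665 / 31161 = -0.02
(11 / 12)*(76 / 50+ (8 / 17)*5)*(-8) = -36212 / 1275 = -28.40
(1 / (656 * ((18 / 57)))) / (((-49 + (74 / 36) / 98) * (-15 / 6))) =2793 / 70847180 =0.00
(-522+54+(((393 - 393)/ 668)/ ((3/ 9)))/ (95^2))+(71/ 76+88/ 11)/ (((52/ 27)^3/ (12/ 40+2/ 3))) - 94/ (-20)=-49380009013/ 106862080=-462.09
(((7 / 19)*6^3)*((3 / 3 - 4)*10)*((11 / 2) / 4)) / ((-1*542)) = 31185 / 5149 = 6.06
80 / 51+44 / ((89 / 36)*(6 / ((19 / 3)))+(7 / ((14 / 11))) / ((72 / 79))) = 7973104 / 1168869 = 6.82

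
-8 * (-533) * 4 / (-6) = -8528 / 3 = -2842.67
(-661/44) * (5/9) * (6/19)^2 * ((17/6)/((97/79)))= -4438615/2311122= -1.92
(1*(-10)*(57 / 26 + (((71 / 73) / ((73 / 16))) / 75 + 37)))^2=165891954873286321 / 1079843114025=153625.98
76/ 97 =0.78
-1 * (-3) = 3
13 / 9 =1.44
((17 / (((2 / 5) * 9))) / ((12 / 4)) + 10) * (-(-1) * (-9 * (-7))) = 4375 / 6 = 729.17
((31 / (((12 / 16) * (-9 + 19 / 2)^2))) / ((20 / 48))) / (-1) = -1984 / 5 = -396.80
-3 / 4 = -0.75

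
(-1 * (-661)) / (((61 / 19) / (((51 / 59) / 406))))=640509 / 1461194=0.44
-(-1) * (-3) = -3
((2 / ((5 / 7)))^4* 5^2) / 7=5488 / 25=219.52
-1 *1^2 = -1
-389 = -389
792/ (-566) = -396/ 283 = -1.40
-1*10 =-10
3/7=0.43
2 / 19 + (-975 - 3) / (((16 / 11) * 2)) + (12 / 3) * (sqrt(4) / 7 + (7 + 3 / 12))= -305.94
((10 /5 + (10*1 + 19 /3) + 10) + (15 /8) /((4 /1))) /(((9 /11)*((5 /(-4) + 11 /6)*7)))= 4345 /504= 8.62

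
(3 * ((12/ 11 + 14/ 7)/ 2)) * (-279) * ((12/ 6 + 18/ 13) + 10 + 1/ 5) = -17572.32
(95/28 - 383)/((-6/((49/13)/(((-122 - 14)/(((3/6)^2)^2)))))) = -24801/226304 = -0.11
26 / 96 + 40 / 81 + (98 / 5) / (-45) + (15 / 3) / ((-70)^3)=3657247 / 11113200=0.33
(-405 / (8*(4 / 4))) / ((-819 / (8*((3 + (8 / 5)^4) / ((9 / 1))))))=853 / 1625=0.52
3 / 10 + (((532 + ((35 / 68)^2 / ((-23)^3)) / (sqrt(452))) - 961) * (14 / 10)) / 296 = -2559 / 1480 - 1715 * sqrt(113) / 3763582874368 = -1.73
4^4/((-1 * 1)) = -256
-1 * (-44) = 44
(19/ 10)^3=6859/ 1000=6.86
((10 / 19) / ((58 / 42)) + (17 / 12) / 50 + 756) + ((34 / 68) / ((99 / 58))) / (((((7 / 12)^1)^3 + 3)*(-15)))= 15203320267979 / 20099488200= 756.40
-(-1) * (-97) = -97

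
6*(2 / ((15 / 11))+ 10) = 344 / 5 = 68.80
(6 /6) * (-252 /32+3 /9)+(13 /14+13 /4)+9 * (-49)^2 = 3629747 /168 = 21605.64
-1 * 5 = -5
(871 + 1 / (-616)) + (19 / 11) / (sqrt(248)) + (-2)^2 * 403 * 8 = 19 * sqrt(62) / 1364 + 8480471 / 616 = 13767.11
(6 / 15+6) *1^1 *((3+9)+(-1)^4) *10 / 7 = 832 / 7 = 118.86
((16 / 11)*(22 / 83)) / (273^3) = 32 / 1688752611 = 0.00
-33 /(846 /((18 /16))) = -33 /752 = -0.04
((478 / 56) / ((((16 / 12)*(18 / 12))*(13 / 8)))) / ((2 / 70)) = 1195 / 13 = 91.92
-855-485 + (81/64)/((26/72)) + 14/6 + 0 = -832517/624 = -1334.16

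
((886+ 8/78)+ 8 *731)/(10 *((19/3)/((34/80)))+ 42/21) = 2232355/50063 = 44.59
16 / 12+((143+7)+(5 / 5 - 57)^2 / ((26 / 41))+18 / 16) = 5097.69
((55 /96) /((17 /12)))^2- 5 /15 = -9421 /55488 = -0.17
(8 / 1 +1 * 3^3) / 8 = 35 / 8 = 4.38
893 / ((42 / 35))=4465 / 6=744.17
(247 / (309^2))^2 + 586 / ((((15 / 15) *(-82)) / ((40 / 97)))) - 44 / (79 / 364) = -589129837511327185 / 2864287449063063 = -205.68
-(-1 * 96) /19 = 96 /19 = 5.05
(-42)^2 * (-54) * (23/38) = -1095444/19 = -57654.95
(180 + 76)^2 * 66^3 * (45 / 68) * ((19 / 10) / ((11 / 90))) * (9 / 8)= 3706979696640 / 17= 218057629214.12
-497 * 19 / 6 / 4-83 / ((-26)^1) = -121763 / 312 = -390.27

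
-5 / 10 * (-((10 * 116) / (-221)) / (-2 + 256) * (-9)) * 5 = 13050 / 28067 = 0.46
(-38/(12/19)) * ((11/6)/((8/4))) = -3971/72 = -55.15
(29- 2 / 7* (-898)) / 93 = 1999 / 651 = 3.07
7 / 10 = 0.70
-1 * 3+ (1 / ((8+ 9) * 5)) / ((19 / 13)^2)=-91886 / 30685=-2.99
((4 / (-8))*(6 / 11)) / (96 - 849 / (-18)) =-18 / 9449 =-0.00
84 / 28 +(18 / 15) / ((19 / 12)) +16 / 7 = 4019 / 665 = 6.04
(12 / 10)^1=6 / 5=1.20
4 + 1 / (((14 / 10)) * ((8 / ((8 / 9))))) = 257 / 63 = 4.08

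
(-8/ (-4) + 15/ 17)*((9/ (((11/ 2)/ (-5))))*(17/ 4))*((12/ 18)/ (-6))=245/ 22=11.14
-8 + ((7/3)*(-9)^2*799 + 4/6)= 453011/3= 151003.67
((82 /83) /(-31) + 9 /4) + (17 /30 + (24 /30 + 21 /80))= 2375783 /617520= 3.85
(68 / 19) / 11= 68 / 209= 0.33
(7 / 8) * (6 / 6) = 7 / 8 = 0.88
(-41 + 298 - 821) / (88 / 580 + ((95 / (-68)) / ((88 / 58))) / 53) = -12968345280 / 3089197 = -4197.97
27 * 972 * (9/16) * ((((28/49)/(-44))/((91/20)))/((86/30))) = -4428675/301301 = -14.70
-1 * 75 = -75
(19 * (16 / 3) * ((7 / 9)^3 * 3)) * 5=521360 / 729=715.17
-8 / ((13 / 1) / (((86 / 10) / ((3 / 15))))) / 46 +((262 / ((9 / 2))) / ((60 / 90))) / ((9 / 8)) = 77.05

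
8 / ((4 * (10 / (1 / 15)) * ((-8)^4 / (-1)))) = -1 / 307200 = -0.00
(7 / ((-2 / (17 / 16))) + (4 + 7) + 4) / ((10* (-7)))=-361 / 2240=-0.16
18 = 18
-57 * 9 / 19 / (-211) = 27 / 211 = 0.13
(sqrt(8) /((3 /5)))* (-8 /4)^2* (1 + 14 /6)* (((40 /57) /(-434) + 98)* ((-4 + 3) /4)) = -121214200* sqrt(2) /111321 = -1539.90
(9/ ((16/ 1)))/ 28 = 9/ 448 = 0.02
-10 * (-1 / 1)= 10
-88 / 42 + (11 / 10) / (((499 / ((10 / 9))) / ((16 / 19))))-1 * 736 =-440865268 / 597303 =-738.09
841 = 841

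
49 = 49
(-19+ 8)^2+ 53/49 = 5982/49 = 122.08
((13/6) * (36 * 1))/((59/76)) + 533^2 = 16767179/59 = 284189.47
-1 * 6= -6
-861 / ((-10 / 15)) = 2583 / 2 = 1291.50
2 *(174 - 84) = 180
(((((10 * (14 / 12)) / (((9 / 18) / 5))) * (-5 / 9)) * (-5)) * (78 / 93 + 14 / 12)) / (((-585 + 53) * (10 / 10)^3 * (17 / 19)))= -233125 / 170748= -1.37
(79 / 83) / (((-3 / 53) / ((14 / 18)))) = -29309 / 2241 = -13.08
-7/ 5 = -1.40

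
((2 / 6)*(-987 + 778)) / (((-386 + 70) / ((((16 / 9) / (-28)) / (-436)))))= 209 / 6509916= 0.00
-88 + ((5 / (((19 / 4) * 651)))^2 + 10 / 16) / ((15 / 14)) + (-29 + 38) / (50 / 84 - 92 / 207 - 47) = -135635305836745 / 1548193245228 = -87.61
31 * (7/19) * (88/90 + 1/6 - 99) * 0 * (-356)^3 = 0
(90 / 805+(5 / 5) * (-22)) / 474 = -1762 / 38157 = -0.05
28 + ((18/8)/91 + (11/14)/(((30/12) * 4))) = 12787/455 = 28.10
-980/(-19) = 51.58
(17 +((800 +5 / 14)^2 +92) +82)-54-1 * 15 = 125575937 / 196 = 640693.56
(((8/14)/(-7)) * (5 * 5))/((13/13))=-100/49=-2.04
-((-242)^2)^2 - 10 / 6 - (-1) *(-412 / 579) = -661940224987 / 193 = -3429742098.38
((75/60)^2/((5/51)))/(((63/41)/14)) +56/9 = 10903/72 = 151.43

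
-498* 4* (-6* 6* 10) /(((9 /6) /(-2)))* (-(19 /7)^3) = 6558301440 /343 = 19120412.36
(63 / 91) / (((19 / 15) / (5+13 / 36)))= 2895 / 988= 2.93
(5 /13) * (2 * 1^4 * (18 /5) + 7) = 71 /13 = 5.46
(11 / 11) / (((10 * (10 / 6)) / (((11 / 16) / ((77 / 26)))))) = 39 / 2800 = 0.01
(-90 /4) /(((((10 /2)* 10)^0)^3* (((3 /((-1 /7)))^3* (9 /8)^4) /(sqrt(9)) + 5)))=92160 /20233327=0.00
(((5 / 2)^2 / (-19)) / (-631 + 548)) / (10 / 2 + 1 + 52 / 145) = 3625 / 5815976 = 0.00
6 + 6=12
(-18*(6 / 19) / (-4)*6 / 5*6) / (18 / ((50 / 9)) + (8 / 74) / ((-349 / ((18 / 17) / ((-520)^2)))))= 160267891680 / 50751499013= 3.16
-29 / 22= -1.32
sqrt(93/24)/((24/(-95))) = -95 * sqrt(62)/96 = -7.79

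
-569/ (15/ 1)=-569/ 15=-37.93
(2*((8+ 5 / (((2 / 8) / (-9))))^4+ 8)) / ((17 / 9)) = 15753835152 / 17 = 926696185.41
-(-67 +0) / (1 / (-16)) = -1072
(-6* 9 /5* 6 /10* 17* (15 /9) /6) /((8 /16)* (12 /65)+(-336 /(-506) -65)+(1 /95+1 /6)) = 3374514 /7065137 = 0.48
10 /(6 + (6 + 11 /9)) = 90 /119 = 0.76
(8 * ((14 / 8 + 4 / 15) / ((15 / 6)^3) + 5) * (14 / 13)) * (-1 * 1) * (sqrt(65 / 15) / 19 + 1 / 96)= -1077104 * sqrt(39) / 1389375 - 67319 / 146250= -5.30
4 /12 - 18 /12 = -7 /6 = -1.17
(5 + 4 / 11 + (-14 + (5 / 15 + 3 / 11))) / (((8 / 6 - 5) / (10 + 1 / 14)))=37365 / 1694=22.06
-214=-214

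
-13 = -13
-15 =-15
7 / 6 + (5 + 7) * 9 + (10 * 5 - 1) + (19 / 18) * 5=1471 / 9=163.44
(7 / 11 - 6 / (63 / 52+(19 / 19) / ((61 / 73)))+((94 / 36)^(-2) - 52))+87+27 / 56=351068827567 / 10394723416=33.77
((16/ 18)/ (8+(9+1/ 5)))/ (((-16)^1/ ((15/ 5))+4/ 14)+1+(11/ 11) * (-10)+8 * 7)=140/ 113649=0.00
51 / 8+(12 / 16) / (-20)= 507 / 80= 6.34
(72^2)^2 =26873856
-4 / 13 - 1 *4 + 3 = -17 / 13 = -1.31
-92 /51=-1.80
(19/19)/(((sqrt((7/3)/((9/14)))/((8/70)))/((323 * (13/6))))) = 4199 * sqrt(6)/245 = 41.98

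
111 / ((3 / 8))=296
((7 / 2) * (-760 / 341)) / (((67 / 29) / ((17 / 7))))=-187340 / 22847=-8.20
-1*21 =-21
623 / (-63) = -9.89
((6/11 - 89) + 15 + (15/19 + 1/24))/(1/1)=-364279/5016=-72.62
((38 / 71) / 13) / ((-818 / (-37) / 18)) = 12654 / 377507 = 0.03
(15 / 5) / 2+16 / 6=25 / 6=4.17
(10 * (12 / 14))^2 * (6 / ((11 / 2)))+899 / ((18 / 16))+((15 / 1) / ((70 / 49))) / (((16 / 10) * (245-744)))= 34053550037 / 38730384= 879.25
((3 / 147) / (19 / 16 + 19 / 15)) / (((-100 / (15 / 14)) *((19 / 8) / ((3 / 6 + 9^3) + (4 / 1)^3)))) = -0.03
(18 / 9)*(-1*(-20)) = 40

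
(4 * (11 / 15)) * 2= 88 / 15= 5.87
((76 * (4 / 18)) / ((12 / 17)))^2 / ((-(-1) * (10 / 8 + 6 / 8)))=208658 / 729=286.22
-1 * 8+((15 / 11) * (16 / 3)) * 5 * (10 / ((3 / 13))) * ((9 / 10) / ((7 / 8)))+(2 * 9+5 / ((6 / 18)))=126725 / 77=1645.78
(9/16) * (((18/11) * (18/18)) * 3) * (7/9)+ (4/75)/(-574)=4068049/1894200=2.15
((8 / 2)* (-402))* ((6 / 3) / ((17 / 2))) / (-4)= 1608 / 17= 94.59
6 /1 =6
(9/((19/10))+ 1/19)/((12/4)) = 91/57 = 1.60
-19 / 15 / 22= -0.06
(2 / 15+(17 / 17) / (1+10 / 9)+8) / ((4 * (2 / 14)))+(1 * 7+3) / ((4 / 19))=71321 / 1140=62.56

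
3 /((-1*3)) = -1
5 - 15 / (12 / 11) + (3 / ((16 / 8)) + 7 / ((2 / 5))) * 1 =41 / 4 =10.25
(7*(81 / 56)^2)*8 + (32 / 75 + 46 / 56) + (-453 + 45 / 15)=-1392683 / 4200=-331.59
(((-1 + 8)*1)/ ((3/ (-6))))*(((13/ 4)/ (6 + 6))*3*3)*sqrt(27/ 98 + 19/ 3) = -13*sqrt(11658)/ 16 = -87.73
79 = 79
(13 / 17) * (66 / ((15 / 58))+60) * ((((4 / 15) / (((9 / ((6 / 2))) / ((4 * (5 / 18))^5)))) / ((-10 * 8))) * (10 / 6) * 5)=-102440000 / 27103491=-3.78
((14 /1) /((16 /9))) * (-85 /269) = -5355 /2152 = -2.49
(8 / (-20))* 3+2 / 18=-49 / 45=-1.09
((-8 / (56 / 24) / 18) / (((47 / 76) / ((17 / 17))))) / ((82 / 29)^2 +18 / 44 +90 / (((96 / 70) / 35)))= -1184128 / 8862694449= -0.00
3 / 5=0.60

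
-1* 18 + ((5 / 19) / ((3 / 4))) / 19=-19474 / 1083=-17.98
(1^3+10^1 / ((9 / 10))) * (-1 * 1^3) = -109 / 9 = -12.11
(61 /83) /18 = 61 /1494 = 0.04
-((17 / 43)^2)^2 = -83521 / 3418801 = -0.02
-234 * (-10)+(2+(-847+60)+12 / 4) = 1558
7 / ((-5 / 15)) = -21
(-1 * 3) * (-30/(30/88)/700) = 66/175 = 0.38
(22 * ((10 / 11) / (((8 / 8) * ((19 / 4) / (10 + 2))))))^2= 921600 / 361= 2552.91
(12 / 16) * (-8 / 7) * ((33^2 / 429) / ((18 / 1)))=-11 / 91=-0.12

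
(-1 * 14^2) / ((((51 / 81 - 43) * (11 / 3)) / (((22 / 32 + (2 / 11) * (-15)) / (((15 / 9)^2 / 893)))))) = -11451688227 / 13842400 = -827.29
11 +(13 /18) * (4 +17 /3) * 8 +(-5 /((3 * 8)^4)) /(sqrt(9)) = 66539515 /995328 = 66.85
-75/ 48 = -25/ 16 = -1.56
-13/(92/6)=-39/46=-0.85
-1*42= -42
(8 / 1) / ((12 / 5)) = 10 / 3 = 3.33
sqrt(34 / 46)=sqrt(391) / 23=0.86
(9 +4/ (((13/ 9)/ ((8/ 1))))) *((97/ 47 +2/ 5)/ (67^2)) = 46899/ 2742779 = 0.02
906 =906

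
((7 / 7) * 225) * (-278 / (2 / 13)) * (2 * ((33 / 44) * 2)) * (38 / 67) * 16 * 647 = -479810541600 / 67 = -7161351367.16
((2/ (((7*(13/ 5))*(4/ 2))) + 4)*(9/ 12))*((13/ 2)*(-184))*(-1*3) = 76383/ 7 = 10911.86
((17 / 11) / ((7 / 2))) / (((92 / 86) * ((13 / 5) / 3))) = 10965 / 23023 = 0.48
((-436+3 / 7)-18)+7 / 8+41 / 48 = -151819 / 336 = -451.84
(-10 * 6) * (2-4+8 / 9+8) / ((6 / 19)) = -11780 / 9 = -1308.89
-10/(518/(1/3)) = -5/777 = -0.01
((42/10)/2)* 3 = 63/10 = 6.30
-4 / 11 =-0.36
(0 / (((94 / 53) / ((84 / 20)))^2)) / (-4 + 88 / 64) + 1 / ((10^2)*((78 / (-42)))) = -7 / 1300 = -0.01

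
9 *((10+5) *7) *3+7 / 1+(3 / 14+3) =39833 / 14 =2845.21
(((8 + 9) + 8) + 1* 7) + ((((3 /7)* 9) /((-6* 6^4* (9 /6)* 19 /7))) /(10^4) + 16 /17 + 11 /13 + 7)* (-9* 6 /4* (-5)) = 625.14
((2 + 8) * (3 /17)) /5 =6 /17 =0.35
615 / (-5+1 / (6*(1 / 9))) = -1230 / 7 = -175.71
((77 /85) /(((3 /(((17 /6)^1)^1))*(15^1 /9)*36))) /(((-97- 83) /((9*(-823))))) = 63371 /108000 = 0.59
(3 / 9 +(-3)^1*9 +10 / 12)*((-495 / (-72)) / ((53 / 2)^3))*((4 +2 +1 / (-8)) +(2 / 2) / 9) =-3674275 / 64314864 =-0.06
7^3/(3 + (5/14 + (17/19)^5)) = 11890227398/136254651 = 87.26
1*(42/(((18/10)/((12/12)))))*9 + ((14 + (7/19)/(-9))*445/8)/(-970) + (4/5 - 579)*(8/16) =-79.90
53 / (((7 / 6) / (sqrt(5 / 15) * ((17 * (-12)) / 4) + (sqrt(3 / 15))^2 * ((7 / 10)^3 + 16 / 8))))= 372537 / 17500 -5406 * sqrt(3) / 7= -1316.35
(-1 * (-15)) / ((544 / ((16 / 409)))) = 15 / 13906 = 0.00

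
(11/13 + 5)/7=76/91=0.84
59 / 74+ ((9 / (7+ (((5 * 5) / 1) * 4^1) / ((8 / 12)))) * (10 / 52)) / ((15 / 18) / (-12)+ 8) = 68879129 / 86240414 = 0.80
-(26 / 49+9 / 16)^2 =-734449 / 614656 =-1.19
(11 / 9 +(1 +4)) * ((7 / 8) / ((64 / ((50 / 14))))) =175 / 576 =0.30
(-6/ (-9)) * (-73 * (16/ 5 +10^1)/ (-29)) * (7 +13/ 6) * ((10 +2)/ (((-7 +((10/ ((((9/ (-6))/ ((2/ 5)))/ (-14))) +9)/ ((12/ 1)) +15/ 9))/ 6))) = -15263424/ 1537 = -9930.66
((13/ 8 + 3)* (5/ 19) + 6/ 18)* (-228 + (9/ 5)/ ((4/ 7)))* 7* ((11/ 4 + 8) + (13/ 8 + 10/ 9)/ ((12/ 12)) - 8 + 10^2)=-11268778969/ 43776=-257419.11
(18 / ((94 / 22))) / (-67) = -198 / 3149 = -0.06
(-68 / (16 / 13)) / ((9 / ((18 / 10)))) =-221 / 20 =-11.05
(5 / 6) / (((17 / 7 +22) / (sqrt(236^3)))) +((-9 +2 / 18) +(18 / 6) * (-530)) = -14390 / 9 +8260 * sqrt(59) / 513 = -1475.21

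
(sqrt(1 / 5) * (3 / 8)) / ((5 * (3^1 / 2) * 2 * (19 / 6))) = 3 * sqrt(5) / 1900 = 0.00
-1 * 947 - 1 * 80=-1027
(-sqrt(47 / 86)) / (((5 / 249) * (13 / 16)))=-1992 * sqrt(4042) / 2795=-45.31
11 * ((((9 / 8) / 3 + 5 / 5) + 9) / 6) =913 / 48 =19.02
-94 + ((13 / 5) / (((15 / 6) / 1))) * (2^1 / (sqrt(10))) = -94 + 26 * sqrt(10) / 125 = -93.34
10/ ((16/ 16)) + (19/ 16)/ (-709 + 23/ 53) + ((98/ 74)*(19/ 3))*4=322718311/ 7410656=43.55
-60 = -60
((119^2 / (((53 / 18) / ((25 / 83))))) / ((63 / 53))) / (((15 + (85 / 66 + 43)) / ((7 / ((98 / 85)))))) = 124.80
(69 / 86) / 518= 69 / 44548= 0.00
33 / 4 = 8.25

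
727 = 727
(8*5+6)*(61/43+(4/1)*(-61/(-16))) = 65941/86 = 766.76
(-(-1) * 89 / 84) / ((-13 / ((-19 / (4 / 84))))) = 1691 / 52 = 32.52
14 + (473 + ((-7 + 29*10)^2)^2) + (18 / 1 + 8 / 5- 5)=32071242113 / 5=6414248422.60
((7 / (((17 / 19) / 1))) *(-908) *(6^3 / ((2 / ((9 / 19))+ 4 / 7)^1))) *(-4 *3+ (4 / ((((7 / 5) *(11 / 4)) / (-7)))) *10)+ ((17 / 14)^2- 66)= 27120526.71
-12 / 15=-4 / 5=-0.80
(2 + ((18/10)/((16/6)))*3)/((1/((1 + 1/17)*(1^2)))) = 1449/340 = 4.26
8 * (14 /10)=56 /5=11.20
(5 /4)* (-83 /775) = -83 /620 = -0.13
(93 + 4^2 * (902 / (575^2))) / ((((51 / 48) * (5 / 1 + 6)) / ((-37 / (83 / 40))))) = -145691469952 / 1026326125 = -141.95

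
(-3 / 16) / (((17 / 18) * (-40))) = 27 / 5440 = 0.00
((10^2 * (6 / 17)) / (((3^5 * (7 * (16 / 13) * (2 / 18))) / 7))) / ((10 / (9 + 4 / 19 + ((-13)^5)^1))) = -38211290 / 969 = -39433.74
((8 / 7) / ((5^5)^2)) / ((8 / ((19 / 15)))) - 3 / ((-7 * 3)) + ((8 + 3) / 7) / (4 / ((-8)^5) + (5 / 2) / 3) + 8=210574951560938 / 20996923828125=10.03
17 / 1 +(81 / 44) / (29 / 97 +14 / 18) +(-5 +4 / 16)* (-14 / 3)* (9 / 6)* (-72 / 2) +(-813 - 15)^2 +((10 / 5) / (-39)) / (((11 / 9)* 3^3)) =3311921350381 / 4839120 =684405.71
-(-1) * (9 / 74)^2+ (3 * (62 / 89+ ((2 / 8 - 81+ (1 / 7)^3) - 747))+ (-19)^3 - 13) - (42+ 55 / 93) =-36517493264825 / 3886606059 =-9395.73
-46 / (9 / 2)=-92 / 9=-10.22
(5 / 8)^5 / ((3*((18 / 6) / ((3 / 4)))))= 3125 / 393216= 0.01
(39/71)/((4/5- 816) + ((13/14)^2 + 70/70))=-38220/56592041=-0.00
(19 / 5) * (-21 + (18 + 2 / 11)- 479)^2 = 106742000 / 121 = 882165.29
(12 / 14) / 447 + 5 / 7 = 747 / 1043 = 0.72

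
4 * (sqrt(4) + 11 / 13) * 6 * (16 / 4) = 3552 / 13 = 273.23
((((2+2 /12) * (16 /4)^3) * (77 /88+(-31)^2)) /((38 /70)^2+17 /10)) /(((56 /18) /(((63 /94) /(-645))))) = -8169525 /365801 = -22.33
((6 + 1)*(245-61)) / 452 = 322 / 113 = 2.85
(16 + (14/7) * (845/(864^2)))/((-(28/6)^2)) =-853259/1161216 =-0.73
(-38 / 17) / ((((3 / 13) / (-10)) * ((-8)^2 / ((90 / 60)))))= 1235 / 544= 2.27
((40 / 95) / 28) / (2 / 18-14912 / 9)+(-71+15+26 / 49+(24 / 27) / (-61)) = -55.48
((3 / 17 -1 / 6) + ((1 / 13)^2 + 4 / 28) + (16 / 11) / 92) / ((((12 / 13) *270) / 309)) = 548353357 / 2536213680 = 0.22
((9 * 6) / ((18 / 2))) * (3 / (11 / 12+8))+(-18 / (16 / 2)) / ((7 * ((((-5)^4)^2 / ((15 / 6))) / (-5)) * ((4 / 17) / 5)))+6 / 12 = 2.52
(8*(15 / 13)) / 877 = 120 / 11401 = 0.01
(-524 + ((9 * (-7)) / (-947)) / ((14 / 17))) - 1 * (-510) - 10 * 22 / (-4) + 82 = 233115 / 1894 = 123.08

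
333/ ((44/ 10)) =1665/ 22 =75.68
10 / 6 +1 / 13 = 68 / 39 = 1.74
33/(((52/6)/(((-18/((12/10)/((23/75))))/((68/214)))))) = -243639/4420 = -55.12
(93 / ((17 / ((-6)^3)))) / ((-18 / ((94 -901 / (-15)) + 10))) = 10770.49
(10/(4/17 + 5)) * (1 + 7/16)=1955/712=2.75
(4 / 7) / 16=1 / 28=0.04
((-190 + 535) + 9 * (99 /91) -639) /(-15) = 8621 /455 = 18.95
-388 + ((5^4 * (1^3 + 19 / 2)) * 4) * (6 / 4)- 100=38887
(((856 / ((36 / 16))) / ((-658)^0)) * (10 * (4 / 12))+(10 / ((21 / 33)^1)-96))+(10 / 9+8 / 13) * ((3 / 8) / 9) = 3891673 / 3276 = 1187.93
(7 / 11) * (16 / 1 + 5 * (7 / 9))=1253 / 99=12.66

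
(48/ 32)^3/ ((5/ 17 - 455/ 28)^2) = 15606/ 1177225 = 0.01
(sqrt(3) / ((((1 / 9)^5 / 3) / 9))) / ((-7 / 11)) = -17537553 * sqrt(3) / 7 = -4339418.98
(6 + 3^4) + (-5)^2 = 112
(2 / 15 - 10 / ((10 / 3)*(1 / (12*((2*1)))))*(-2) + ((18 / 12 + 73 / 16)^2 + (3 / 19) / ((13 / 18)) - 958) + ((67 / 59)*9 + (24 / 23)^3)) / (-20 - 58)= 521230990312843 / 53107798648320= 9.81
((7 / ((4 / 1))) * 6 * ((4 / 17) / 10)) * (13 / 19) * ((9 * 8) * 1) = 19656 / 1615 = 12.17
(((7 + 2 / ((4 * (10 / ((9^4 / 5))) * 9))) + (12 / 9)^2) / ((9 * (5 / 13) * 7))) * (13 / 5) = 2443909 / 1417500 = 1.72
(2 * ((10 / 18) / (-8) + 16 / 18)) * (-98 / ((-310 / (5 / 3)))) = 2891 / 3348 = 0.86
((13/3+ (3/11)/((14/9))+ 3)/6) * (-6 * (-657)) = 759711/154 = 4933.19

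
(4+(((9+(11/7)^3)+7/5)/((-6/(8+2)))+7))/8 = -3293/2058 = -1.60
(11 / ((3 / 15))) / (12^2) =55 / 144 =0.38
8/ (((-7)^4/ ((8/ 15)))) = 64/ 36015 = 0.00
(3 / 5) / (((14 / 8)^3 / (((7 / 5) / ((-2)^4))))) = 12 / 1225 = 0.01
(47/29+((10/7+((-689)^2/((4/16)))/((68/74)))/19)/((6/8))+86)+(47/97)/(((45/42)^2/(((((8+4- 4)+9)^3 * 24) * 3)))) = 140436453320411/477014475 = 294407.11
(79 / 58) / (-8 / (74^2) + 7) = 108151 / 555698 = 0.19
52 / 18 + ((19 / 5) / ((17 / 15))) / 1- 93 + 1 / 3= -13223 / 153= -86.42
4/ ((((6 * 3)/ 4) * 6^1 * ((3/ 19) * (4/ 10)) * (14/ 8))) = 1.34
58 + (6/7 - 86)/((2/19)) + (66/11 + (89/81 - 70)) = -813.76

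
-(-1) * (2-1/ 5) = 1.80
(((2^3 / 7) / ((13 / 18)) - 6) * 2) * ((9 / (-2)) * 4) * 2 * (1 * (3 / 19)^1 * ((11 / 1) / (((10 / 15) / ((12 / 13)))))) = 17192736 / 22477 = 764.90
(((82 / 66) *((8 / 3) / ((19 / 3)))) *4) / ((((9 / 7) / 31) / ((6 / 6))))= 284704 / 5643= 50.45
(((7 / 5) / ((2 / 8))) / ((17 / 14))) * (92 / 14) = 2576 / 85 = 30.31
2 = 2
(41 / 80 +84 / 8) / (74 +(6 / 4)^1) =881 / 6040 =0.15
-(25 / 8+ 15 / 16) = -65 / 16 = -4.06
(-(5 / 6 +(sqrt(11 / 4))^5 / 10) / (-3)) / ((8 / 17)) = 85 / 144 +2057*sqrt(11) / 7680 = 1.48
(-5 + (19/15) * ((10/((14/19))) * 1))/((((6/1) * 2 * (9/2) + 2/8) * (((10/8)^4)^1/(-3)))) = -262144/949375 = -0.28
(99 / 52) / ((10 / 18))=891 / 260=3.43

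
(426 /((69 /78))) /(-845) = -852 /1495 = -0.57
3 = 3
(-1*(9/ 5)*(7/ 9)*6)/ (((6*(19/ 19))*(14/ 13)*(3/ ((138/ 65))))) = -0.92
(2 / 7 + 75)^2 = 277729 / 49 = 5667.94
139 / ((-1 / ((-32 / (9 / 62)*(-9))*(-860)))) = 237167360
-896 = -896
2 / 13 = 0.15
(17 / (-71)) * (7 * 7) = -833 / 71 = -11.73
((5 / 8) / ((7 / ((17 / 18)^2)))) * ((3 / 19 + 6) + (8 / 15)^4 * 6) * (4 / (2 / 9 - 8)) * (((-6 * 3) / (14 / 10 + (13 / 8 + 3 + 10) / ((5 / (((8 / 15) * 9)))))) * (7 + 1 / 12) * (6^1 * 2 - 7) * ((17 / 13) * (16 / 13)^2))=22.25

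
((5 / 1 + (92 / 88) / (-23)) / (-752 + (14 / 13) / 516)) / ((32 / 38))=-3473067 / 443907376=-0.01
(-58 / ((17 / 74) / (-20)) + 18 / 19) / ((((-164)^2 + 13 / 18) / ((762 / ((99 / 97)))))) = 34449541464 / 245736139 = 140.19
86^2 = 7396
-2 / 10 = -1 / 5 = -0.20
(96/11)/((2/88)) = 384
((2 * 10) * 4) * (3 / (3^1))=80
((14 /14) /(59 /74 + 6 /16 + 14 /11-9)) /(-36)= 814 /192087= 0.00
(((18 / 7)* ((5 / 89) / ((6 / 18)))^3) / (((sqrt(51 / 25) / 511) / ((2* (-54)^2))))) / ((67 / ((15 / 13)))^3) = 145481973750000* sqrt(51) / 7919055858219103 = 0.13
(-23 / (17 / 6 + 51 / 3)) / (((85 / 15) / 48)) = -19872 / 2023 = -9.82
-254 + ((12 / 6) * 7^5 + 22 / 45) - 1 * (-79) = 1504777 / 45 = 33439.49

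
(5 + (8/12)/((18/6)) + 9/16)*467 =2701.47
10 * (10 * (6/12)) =50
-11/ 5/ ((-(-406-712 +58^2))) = 11/ 11230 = 0.00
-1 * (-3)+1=4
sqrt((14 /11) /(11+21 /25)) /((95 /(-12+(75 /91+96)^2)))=32.31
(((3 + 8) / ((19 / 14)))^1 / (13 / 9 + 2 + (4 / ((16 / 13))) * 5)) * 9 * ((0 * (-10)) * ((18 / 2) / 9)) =0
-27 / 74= -0.36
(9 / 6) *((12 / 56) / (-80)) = -9 / 2240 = -0.00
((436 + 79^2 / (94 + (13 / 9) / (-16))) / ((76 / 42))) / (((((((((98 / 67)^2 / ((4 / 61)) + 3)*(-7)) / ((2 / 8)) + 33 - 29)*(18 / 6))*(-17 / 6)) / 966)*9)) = 17187624522698 / 4870271410503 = 3.53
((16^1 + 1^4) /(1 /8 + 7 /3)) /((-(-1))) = 6.92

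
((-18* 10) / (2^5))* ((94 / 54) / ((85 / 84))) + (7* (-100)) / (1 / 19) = -452529 / 34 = -13309.68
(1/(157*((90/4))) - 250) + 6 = -1723858/7065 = -244.00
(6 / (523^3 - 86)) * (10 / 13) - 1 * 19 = -35334728447 / 1859722553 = -19.00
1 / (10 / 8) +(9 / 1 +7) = 84 / 5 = 16.80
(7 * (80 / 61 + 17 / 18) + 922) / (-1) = -1029695 / 1098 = -937.79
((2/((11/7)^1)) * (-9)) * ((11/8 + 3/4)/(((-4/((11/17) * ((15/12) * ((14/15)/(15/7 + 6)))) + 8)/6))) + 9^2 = 3226365/37888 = 85.16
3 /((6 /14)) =7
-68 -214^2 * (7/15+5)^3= -25250678428/3375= -7481682.50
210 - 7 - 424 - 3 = -224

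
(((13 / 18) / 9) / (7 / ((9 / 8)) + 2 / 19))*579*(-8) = -95342 / 1623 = -58.74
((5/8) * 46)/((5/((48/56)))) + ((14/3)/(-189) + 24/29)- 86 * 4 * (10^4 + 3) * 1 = -113161589867/32886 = -3441026.27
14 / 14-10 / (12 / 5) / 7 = 17 / 42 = 0.40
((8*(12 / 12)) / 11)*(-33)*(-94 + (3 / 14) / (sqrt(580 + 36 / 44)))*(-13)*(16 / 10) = -234624 / 5 + 3744*sqrt(70279) / 223615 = -46920.36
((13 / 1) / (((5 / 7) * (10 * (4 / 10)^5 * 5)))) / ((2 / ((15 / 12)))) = 11375 / 512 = 22.22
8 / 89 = 0.09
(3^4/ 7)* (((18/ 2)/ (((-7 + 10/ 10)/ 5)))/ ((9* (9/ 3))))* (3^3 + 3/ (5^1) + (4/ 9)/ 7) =-4357/ 49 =-88.92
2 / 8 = 1 / 4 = 0.25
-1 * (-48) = 48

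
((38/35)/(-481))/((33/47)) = -1786/555555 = -0.00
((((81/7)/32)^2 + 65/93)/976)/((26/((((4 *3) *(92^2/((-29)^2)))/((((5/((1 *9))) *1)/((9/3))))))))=55298248479/2593384568320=0.02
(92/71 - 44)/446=-1516/15833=-0.10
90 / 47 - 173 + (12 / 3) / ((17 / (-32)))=-142713 / 799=-178.61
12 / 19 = 0.63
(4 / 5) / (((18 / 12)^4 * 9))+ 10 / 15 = 2494 / 3645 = 0.68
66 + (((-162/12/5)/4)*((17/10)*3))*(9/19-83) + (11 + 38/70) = 1202452/3325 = 361.64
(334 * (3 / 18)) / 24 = 167 / 72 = 2.32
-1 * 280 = -280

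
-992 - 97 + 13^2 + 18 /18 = -919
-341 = -341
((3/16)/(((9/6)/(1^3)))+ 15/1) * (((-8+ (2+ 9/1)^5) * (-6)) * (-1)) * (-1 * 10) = -292293045/2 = -146146522.50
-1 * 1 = -1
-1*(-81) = 81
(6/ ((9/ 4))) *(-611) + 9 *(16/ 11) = -53336/ 33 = -1616.24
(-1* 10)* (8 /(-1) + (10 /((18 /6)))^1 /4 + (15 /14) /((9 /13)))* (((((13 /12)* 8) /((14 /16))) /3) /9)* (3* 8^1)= 1963520 /3969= 494.71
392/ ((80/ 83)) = 406.70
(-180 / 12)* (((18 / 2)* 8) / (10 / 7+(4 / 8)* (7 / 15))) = -226800 / 349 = -649.86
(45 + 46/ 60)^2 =1885129/ 900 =2094.59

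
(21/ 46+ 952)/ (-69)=-43813/ 3174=-13.80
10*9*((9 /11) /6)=135 /11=12.27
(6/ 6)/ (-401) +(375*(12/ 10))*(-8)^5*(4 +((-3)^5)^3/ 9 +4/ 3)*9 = 84844596643430399/ 401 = 211582535270400.00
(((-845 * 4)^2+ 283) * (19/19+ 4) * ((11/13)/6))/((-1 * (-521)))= 628357565/40638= 15462.32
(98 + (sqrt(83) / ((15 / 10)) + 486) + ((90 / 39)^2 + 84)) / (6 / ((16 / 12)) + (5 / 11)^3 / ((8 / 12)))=146.39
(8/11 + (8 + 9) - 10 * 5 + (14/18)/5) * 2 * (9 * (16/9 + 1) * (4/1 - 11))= 1112860/99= 11241.01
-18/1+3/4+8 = -9.25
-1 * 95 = -95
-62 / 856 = -31 / 428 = -0.07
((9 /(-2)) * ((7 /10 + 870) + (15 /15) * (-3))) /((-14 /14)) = 78093 /20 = 3904.65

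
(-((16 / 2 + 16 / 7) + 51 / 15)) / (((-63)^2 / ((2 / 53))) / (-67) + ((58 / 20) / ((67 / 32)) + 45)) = 64186 / 7144949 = 0.01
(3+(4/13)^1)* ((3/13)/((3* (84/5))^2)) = 1075/3577392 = 0.00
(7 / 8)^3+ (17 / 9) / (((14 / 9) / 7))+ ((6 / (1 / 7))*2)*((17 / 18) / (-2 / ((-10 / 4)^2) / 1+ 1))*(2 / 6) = 221455 / 4608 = 48.06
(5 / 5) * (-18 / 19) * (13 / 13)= -18 / 19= -0.95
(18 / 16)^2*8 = 81 / 8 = 10.12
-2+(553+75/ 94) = 51869/ 94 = 551.80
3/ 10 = 0.30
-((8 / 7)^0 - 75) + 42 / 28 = 75.50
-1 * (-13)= 13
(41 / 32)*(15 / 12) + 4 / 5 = 1537 / 640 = 2.40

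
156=156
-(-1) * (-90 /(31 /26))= -75.48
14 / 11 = 1.27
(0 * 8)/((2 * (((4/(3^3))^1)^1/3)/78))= 0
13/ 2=6.50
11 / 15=0.73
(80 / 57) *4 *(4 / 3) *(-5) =-37.43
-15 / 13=-1.15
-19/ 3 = -6.33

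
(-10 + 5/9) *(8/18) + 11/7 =-1489/567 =-2.63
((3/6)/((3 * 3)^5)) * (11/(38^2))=11/170533512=0.00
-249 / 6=-83 / 2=-41.50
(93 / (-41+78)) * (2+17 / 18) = 1643 / 222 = 7.40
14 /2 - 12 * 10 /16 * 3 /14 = 151 /28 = 5.39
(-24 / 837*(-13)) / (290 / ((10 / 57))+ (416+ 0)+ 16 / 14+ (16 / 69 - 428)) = 0.00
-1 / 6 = -0.17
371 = 371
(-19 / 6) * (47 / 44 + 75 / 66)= -1843 / 264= -6.98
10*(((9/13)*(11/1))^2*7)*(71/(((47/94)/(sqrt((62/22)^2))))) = 274552740/169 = 1624572.43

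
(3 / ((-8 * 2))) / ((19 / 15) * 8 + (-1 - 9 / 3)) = -45 / 1472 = -0.03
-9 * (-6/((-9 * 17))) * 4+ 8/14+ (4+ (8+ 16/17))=1440/119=12.10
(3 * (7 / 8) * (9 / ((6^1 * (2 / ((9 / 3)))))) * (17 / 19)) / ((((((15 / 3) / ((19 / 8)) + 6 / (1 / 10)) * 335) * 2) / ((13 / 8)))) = 41769 / 202393600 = 0.00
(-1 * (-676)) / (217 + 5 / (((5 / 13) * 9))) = 3.09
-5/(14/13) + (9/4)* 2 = -1/7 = -0.14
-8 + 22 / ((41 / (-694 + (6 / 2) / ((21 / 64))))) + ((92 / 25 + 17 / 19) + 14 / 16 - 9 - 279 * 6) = -2239039517 / 1090600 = -2053.03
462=462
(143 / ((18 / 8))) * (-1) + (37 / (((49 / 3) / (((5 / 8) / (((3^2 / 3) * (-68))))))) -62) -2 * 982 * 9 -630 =-4421805569 / 239904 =-18431.56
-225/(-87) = 75/29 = 2.59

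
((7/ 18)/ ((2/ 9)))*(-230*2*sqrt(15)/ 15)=-161*sqrt(15)/ 3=-207.85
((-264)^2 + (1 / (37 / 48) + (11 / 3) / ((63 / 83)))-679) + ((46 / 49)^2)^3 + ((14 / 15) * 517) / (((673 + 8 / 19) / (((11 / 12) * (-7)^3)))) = 4508142048096167732371 / 65526729802614150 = 68798.52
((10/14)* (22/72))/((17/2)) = 55/2142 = 0.03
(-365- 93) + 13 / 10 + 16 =-4407 / 10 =-440.70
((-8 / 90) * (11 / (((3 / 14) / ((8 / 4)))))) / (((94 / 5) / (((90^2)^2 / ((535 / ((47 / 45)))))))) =-62175.70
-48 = -48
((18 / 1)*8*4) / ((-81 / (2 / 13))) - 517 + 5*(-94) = -115607 / 117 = -988.09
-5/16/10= -1/32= -0.03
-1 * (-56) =56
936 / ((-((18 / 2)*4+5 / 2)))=-1872 / 77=-24.31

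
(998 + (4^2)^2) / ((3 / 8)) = 3344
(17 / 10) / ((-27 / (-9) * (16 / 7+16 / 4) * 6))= 119 / 7920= 0.02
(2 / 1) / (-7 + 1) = -1 / 3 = -0.33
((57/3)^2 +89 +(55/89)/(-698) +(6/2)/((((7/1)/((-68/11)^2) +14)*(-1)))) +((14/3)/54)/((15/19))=82482606893249/183336620670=449.90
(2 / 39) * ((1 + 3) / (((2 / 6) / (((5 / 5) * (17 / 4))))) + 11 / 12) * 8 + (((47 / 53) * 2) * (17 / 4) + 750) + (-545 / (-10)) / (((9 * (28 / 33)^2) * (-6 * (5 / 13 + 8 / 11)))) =15121005329 / 19446336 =777.58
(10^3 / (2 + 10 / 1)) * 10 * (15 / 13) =12500 / 13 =961.54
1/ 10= 0.10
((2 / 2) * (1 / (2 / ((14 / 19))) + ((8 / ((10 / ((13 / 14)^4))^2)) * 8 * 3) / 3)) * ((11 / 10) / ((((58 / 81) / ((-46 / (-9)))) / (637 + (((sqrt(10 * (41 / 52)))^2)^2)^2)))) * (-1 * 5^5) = -3705265355653615623578775 / 46449312373714432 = -79770079.82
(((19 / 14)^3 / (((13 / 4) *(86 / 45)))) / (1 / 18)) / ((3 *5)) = 185193 / 383474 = 0.48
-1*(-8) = 8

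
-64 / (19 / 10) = -640 / 19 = -33.68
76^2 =5776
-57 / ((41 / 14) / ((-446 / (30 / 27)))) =1601586 / 205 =7812.61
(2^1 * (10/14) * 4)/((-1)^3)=-40/7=-5.71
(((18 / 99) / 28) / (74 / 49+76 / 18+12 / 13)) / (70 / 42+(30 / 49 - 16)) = -120393 / 1693134344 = -0.00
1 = 1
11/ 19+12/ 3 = 87/ 19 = 4.58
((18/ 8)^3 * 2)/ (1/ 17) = 12393/ 32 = 387.28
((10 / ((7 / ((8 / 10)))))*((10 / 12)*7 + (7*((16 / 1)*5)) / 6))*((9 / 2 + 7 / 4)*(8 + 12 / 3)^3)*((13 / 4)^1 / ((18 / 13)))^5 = 292949295179125 / 3359232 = 87207223.31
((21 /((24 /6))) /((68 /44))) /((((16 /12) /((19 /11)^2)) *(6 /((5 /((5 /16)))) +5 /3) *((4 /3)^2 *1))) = 87723 /41888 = 2.09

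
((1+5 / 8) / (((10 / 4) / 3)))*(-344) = -3354 / 5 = -670.80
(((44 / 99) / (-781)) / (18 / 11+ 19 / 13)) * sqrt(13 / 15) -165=-165.00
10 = 10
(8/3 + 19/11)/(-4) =-145/132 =-1.10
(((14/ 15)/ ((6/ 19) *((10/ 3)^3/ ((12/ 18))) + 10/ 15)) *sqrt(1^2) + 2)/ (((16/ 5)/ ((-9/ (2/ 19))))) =-303411/ 5536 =-54.81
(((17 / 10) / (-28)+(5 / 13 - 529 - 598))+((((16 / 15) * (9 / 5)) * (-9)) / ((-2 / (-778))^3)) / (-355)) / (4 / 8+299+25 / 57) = 1054794797772693 / 110460486500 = 9549.07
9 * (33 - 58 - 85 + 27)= -747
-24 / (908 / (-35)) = 210 / 227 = 0.93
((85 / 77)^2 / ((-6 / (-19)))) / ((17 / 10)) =40375 / 17787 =2.27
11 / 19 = 0.58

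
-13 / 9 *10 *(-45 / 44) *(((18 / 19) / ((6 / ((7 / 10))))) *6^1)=4095 / 418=9.80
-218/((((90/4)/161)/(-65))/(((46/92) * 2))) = 912548/9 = 101394.22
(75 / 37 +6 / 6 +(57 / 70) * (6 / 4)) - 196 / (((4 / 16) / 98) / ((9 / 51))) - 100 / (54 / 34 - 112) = -2240228415197 / 165288620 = -13553.43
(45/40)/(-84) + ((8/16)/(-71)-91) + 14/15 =-21491179/238560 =-90.09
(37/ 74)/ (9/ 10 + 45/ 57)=95/ 321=0.30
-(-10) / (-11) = -10 / 11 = -0.91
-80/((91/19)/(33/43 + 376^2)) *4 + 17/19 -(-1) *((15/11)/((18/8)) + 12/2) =-23174868481321/2453451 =-9445824.87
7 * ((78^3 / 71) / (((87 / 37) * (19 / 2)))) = 2094.51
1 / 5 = 0.20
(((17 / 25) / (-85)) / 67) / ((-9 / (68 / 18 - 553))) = -4943 / 678375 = -0.01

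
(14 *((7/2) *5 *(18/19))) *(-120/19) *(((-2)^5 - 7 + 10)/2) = 7673400/361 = 21255.96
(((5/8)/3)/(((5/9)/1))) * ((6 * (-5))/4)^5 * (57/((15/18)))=-77911875/128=-608686.52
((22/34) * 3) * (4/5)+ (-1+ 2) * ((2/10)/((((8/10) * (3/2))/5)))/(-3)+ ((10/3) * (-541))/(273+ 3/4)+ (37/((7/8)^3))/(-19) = -1994210863/242627910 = -8.22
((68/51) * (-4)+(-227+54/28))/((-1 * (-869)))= -9677/36498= -0.27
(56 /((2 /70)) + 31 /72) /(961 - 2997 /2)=-141151 /38700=-3.65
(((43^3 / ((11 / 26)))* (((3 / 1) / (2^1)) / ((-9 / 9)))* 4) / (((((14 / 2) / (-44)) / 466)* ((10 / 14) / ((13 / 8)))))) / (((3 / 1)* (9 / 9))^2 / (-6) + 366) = 25045977112 / 1215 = 20613972.93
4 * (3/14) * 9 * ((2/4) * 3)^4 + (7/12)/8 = 26293/672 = 39.13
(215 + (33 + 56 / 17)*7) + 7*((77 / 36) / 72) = 469.27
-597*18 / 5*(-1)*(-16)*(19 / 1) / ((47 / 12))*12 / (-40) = 58802112 / 1175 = 50044.35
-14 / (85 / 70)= -196 / 17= -11.53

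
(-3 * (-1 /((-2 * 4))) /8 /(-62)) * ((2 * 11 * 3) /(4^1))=99 /7936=0.01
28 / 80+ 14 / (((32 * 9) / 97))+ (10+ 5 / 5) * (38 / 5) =63839 / 720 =88.67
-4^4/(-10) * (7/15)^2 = 6272/1125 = 5.58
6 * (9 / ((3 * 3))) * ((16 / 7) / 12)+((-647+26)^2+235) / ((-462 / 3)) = -27550 / 11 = -2504.55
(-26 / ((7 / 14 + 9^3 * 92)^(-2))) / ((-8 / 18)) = 2105149967973 / 8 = 263143745996.62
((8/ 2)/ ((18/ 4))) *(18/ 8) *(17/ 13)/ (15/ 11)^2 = 4114/ 2925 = 1.41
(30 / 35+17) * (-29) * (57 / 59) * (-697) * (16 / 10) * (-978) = -225358779600 / 413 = -545662904.60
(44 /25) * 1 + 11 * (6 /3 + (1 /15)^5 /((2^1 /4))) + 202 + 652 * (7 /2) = 1904330272 /759375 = 2507.76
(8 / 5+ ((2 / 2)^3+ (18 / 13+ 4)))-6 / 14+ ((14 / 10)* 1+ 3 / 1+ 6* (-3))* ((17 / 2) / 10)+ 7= 3.00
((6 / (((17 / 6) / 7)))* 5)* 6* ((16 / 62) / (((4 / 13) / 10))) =1965600 / 527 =3729.79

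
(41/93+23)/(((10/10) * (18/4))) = 4360/837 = 5.21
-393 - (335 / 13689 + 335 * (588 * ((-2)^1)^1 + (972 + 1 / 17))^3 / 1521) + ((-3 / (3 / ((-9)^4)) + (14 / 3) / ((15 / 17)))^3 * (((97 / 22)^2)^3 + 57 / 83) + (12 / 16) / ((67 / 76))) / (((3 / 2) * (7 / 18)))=-19750783239298023123263975214061521139 / 5565533224727490814800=-3548767466079603.69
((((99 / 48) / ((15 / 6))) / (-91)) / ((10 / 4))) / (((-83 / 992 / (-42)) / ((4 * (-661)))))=129830976 / 26975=4813.01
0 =0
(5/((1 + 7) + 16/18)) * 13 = 117/16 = 7.31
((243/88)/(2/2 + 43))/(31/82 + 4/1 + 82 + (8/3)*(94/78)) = 1165671/1664075248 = 0.00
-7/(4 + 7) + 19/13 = 0.83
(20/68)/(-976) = -5/16592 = -0.00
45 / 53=0.85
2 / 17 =0.12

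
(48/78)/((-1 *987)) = -8/12831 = -0.00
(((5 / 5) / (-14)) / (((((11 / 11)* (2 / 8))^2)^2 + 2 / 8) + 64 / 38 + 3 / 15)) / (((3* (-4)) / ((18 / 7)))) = 6080 / 849317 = 0.01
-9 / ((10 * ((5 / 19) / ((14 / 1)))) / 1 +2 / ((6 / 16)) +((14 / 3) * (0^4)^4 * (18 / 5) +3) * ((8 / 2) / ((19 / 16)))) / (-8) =3591 / 49880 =0.07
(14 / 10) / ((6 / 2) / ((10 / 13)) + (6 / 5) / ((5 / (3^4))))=70 / 1167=0.06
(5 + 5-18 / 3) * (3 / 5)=12 / 5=2.40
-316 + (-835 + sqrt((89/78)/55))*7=-6161 + 7*sqrt(381810)/4290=-6159.99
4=4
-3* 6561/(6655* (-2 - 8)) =19683/66550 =0.30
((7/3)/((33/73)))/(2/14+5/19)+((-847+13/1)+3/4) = -8773183/10692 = -820.54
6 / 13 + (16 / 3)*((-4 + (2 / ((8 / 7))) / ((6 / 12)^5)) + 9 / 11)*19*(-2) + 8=-4588594 / 429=-10696.02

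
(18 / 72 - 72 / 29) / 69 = -259 / 8004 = -0.03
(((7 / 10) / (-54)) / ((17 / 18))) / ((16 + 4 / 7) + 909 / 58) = -1421 / 3338205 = -0.00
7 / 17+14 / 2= 126 / 17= 7.41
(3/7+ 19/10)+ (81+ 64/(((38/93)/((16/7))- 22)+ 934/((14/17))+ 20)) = 83.39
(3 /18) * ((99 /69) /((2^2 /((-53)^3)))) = -1637647 /184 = -8900.26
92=92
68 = 68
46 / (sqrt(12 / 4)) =26.56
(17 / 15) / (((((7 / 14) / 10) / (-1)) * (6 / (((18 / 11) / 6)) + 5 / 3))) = -68 / 71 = -0.96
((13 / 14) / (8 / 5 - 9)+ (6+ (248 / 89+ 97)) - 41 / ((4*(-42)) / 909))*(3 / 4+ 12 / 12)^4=20715031897 / 6744064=3071.59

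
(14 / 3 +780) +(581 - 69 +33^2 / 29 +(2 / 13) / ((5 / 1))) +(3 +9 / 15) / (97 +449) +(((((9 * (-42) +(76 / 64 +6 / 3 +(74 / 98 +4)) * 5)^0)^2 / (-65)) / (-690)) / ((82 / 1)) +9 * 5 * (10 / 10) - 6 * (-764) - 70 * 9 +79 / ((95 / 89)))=25567157144979 / 4728296300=5407.27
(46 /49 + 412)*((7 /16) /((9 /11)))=220.81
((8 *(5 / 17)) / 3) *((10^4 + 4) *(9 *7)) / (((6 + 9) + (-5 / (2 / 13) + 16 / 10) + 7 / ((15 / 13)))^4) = 10890754560 / 205995137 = 52.87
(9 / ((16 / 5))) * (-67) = -3015 / 16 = -188.44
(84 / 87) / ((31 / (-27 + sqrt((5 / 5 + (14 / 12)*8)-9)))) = -756 / 899 + 56*sqrt(3) / 2697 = -0.80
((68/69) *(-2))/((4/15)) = -170/23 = -7.39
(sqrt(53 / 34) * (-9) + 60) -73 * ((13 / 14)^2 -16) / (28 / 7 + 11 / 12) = 823233 / 2891 -9 * sqrt(1802) / 34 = 273.52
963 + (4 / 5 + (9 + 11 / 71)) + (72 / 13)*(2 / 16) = 4493382 / 4615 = 973.65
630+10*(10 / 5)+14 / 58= 18857 / 29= 650.24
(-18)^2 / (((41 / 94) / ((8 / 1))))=243648 / 41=5942.63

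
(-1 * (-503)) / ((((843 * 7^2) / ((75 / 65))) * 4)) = 2515 / 715988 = 0.00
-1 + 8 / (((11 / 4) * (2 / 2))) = 21 / 11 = 1.91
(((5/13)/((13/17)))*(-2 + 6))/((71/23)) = 7820/11999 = 0.65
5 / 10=1 / 2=0.50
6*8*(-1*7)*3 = -1008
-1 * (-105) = 105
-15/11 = -1.36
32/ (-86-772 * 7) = -16/ 2745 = -0.01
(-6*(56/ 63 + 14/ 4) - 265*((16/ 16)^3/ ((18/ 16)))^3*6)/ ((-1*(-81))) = -277759/ 19683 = -14.11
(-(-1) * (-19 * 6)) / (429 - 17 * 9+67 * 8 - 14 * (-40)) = -0.08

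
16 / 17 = 0.94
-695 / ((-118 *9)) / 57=695 / 60534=0.01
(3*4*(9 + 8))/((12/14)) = 238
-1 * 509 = -509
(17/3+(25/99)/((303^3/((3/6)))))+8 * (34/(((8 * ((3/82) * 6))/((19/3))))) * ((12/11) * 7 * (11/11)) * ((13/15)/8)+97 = 25176758750639/27539945730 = 914.19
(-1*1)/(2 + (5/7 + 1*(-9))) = 7/44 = 0.16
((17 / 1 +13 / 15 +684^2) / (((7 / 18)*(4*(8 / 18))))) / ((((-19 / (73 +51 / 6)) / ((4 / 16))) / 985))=-1521169645419 / 2128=-714835359.69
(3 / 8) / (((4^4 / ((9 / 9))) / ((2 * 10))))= 15 / 512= 0.03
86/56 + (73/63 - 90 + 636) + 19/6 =19867/36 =551.86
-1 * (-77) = 77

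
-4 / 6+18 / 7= 40 / 21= 1.90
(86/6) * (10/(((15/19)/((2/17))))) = 3268/153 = 21.36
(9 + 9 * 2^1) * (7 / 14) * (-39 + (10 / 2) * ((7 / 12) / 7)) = -4167 / 8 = -520.88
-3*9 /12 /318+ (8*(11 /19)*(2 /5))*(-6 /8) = -56253 /40280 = -1.40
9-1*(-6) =15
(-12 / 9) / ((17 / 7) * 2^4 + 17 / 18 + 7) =-168 / 5897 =-0.03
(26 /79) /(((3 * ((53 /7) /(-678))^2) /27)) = 5270736744 /221911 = 23751.58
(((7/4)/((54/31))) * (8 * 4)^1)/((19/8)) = 6944/513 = 13.54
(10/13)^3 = 1000/2197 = 0.46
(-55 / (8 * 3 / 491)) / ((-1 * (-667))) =-1.69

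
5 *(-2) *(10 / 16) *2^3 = -50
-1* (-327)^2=-106929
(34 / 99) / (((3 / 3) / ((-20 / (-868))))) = 170 / 21483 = 0.01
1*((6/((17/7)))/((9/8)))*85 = 186.67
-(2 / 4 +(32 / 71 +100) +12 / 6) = -14619 / 142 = -102.95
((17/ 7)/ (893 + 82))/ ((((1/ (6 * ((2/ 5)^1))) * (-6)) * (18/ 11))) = -187/ 307125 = -0.00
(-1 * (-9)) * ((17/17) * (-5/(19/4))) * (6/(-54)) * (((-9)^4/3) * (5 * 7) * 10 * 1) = 805736.84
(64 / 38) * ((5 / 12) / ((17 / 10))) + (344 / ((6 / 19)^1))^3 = 11273237744336 / 8721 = 1292654253.45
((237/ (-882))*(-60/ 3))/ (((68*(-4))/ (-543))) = 71495/ 6664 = 10.73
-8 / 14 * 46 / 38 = -92 / 133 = -0.69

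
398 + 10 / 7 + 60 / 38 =53334 / 133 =401.01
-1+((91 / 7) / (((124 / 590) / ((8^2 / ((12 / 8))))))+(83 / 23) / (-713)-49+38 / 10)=637823048 / 245985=2592.93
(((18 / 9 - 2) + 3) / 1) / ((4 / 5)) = 3.75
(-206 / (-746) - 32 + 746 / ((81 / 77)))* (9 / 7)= 20467393 / 23499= 870.99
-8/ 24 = -1/ 3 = -0.33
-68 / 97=-0.70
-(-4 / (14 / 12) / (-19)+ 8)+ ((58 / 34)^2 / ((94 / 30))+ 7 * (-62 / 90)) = -981541868 / 81294255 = -12.07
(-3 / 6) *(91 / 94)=-91 / 188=-0.48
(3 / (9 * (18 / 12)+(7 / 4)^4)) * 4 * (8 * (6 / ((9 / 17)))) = 278528 / 5857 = 47.55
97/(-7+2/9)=-873/61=-14.31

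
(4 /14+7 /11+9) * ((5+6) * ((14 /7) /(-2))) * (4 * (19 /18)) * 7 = -29032 /9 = -3225.78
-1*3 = -3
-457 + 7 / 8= -3649 / 8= -456.12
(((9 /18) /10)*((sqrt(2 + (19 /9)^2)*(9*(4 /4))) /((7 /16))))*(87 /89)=348*sqrt(523) /3115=2.55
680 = 680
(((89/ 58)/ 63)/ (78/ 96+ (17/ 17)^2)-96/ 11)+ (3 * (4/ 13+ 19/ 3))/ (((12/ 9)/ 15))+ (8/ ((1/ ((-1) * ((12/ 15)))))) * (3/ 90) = 163053407603/ 757656900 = 215.21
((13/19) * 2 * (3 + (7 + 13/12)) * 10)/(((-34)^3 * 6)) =-455/707472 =-0.00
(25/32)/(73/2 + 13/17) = 425/20272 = 0.02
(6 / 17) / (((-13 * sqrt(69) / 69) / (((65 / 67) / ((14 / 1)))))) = -15 * sqrt(69) / 7973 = -0.02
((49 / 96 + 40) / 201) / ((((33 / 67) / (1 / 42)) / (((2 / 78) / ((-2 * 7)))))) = -3889 / 217945728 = -0.00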